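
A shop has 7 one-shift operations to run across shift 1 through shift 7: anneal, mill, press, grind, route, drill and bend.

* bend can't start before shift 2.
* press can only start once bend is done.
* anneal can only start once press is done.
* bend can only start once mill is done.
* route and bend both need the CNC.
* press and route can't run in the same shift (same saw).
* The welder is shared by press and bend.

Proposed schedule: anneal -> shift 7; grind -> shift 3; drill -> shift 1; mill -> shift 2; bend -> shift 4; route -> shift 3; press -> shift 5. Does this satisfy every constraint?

press can only start once bend is done — holds.
press and route can't run in the same shift (same saw) — holds.
bend can't start before shift 2 — holds.
The welder is shared by press and bend — holds.
anneal can only start once press is done — holds.
bend can only start once mill is done — holds.
route and bend both need the CNC — holds.

Yes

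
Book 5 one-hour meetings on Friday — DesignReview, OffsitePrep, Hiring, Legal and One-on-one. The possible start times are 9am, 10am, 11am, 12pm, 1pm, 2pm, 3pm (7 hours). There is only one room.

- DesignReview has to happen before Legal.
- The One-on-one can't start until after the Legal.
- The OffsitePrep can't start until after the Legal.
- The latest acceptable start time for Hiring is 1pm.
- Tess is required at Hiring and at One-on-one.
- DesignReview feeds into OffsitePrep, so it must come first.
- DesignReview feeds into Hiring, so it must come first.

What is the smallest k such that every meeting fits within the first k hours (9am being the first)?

5 hours

The precedence chain requires at least 3 distinct hours.
With at most 1 per hour and 5 meetings, at least 5 hours are needed.
5 works (last occupied hour: 1pm): for example OffsitePrep -> 11am; Legal -> 10am; Hiring -> 12pm; DesignReview -> 9am; One-on-one -> 1pm.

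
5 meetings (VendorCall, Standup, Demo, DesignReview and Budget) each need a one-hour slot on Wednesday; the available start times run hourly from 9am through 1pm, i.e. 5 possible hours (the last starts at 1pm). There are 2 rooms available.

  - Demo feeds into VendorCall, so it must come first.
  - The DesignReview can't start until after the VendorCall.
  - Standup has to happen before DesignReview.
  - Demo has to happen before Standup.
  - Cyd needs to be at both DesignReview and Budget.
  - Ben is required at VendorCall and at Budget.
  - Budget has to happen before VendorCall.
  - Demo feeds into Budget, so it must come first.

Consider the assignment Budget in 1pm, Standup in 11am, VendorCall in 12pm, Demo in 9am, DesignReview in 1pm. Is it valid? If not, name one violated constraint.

Ben is required at VendorCall and at Budget — holds.
There are 2 rooms available — holds.
Demo feeds into VendorCall, so it must come first — holds.
Demo has to happen before Standup — holds.
Budget has to happen before VendorCall — violated.
Standup has to happen before DesignReview — holds.
Cyd needs to be at both DesignReview and Budget — violated.
Demo feeds into Budget, so it must come first — holds.
The DesignReview can't start until after the VendorCall — holds.

No — it violates: Cyd needs to be at both DesignReview and Budget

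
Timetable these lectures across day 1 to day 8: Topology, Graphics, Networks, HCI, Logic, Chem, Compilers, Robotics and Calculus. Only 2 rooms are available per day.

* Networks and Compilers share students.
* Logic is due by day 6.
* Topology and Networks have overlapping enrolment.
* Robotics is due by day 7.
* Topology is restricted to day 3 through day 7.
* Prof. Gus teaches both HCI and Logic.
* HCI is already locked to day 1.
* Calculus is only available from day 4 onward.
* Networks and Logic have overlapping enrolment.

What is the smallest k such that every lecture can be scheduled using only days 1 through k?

5

With at most 2 per day and 9 lectures, at least 5 days are needed.
Calculus can't be placed before day 4, so the schedule must run through at least day 4.
5 works (last occupied day: day 5): for example Logic=day 3, Topology=day 3, Compilers=day 4, Networks=day 2, Chem=day 2, Robotics=day 5, Calculus=day 4, HCI=day 1, Graphics=day 1.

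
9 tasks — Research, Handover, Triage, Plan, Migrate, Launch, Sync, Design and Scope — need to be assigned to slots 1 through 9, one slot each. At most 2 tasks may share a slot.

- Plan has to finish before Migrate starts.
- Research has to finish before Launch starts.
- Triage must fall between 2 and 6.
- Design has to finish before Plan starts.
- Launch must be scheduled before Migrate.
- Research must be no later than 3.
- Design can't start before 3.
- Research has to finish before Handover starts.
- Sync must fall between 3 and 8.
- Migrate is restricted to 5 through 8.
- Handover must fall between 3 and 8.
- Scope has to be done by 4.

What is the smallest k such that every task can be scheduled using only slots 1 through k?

The precedence chain requires at least 3 distinct slots.
With at most 2 per slot and 9 tasks, at least 5 slots are needed.
Migrate can't be placed before 5, so the schedule must run through at least slot 5.
5 works (last occupied slot: 5): for example Scope in 1, Launch in 2, Design in 3, Handover in 3, Sync in 4, Migrate in 5, Triage in 2, Research in 1, Plan in 4.

5 slots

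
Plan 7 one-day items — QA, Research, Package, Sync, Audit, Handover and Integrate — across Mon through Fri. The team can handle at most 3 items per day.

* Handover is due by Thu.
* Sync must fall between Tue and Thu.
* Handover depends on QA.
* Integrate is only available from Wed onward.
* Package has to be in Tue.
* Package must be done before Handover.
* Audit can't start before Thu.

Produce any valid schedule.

Integrate -> Wed, Handover -> Wed, Package -> Tue, Audit -> Thu, QA -> Mon, Sync -> Tue, Research -> Mon

Checking: QA(Mon) before Handover(Wed); Package(Tue) before Handover(Wed); Sync=Tue in [Tue,Thu]; Audit=Thu in [Thu,Fri]; Handover=Wed in [Mon,Thu]; Package=Tue in [Tue,Tue]; Integrate=Wed in [Wed,Fri]; max 2 per day (cap 3).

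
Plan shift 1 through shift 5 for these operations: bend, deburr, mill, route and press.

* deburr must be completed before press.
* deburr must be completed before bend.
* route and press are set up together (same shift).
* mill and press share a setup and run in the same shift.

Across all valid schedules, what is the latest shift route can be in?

shift 5

Route must be in the same shift as press, which can't be before shift 2, so route is at least shift 2.
route at shift 5 is achievable: bend=shift 2, press=shift 5, deburr=shift 1, mill=shift 5, route=shift 5.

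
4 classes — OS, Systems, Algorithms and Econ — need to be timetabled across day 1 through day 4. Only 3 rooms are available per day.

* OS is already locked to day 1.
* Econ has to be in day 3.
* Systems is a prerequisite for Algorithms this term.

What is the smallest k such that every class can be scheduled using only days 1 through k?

The precedence chain requires at least 2 distinct days.
With at most 3 per day and 4 classes, at least 2 days are needed.
Econ can't be placed before day 3, so the schedule must run through at least day 3.
3 works (last occupied day: day 3): for example Econ=day 3, Systems=day 1, Algorithms=day 2, OS=day 1.

3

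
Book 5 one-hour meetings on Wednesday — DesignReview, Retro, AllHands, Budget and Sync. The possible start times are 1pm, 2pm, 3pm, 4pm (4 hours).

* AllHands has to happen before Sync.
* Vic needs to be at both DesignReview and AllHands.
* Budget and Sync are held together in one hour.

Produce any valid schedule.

Budget -> 2pm, Sync -> 2pm, DesignReview -> 2pm, AllHands -> 1pm, Retro -> 1pm

Checking: AllHands(1pm) before Sync(2pm); DesignReview(2pm) != AllHands(1pm); Budget = Sync = 2pm.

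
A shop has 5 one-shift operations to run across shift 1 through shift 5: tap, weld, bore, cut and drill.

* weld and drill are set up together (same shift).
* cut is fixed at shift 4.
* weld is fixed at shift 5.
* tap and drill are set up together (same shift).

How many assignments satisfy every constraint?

5

Splitting on bore: it can be shift 1 (1), shift 2 (1), shift 3 (1), shift 4 (1), shift 5 (1). Listing each branch's schedules as (tap, weld, cut, drill) by shift number:
bore=shift 1: (5,5,4,5) — 1.
bore=shift 2: (5,5,4,5) — 1.
bore=shift 3: (5,5,4,5) — 1.
bore=shift 4: (5,5,4,5) — 1.
bore=shift 5: (5,5,4,5) — 1.
Summing: 1 + 1 + 1 + 1 + 1 = 5.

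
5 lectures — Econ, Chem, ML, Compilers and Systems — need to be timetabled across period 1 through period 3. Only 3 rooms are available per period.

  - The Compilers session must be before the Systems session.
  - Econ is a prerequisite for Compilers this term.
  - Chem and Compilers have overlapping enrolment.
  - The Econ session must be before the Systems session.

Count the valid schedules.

Splitting on Chem: it can be period 1 (3), period 3 (3). Listing each branch's schedules as (Econ, ML, Compilers, Systems) by period number:
Chem=period 1: (1,1,2,3) (1,2,2,3) (1,3,2,3) — 3.
Chem=period 3: (1,1,2,3) (1,2,2,3) (1,3,2,3) — 3.
Summing: 3 + 3 = 6.

6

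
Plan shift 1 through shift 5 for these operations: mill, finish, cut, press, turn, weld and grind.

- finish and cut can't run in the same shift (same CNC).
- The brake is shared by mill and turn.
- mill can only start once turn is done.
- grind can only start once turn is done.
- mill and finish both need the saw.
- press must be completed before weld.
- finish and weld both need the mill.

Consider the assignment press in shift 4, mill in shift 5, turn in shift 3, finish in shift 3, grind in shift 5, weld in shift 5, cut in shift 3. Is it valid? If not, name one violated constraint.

finish and cut can't run in the same shift (same CNC) — violated.
finish and weld both need the mill — holds.
mill can only start once turn is done — holds.
mill and finish both need the saw — holds.
grind can only start once turn is done — holds.
The brake is shared by mill and turn — holds.
press must be completed before weld — holds.

No — it violates: finish and cut can't run in the same shift (same CNC)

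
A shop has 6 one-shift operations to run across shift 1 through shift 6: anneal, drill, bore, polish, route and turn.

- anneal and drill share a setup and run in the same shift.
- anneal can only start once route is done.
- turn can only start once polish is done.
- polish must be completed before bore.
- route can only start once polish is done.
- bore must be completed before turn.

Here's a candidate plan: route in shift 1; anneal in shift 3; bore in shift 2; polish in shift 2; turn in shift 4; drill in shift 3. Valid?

turn can only start once polish is done — holds.
anneal and drill share a setup and run in the same shift — holds.
route can only start once polish is done — violated.
polish must be completed before bore — violated.
anneal can only start once route is done — holds.
bore must be completed before turn — holds.

No — it violates: route can only start once polish is done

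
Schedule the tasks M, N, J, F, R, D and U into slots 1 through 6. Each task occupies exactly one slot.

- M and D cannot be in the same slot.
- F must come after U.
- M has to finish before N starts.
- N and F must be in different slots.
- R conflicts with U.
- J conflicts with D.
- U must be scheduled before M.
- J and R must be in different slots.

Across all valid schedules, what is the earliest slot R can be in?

1

R at 1 is achievable: D -> 1, M -> 3, J -> 2, R -> 1, N -> 4, F -> 3, U -> 2.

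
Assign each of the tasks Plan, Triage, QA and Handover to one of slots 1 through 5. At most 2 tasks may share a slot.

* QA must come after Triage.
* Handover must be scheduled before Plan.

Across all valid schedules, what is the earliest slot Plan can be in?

Precedence pushes Plan to at least 2.
Plan at 2 is achievable: Plan in 2; Handover in 1; Triage in 1; QA in 2.

2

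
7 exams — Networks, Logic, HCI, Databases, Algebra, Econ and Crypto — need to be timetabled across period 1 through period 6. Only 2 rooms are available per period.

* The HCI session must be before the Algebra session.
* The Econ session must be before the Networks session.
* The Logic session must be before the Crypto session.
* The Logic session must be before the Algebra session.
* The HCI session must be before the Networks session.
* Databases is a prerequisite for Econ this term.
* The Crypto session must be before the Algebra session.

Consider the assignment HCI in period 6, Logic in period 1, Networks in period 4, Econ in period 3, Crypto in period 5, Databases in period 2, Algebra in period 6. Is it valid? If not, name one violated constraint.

No — it violates: The HCI session must be before the Networks session

The HCI session must be before the Algebra session — violated.
The Logic session must be before the Algebra session — holds.
Only 2 rooms are available per period — holds.
The HCI session must be before the Networks session — violated.
Databases is a prerequisite for Econ this term — holds.
The Logic session must be before the Crypto session — holds.
The Econ session must be before the Networks session — holds.
The Crypto session must be before the Algebra session — holds.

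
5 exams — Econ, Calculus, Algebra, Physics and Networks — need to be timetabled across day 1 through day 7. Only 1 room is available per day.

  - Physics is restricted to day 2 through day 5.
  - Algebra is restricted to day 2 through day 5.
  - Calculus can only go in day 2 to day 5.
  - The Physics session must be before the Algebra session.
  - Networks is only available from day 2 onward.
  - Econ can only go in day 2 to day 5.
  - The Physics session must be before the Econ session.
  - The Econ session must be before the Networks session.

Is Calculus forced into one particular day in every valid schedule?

Calculus can be day 2 (e.g. Networks -> day 6; Econ -> day 4; Calculus -> day 2; Physics -> day 3; Algebra -> day 5) or day 3 (e.g. Econ in day 4, Algebra in day 5, Calculus in day 3, Networks in day 6, Physics in day 2).

No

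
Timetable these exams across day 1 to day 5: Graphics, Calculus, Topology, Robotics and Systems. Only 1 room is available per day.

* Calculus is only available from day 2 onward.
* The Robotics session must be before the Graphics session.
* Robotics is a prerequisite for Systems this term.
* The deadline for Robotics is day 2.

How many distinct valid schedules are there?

30

Splitting on Graphics: it can be day 2 (6), day 3 (8), day 4 (8), day 5 (8). Listing each branch's schedules as (Calculus, Topology, Robotics, Systems) by day number:
Graphics=day 2: (3,4,1,5) (3,5,1,4) (4,3,1,5) (4,5,1,3) (5,3,1,4) (5,4,1,3) — 6.
Graphics=day 3: (2,4,1,5) (2,5,1,4) (4,1,2,5) (4,2,1,5) (4,5,1,2) (5,1,2,4) (5,2,1,4) (5,4,1,2) — 8.
Graphics=day 4: (2,3,1,5) (2,5,1,3) (3,1,2,5) (3,2,1,5) (3,5,1,2) (5,1,2,3) (5,2,1,3) (5,3,1,2) — 8.
Graphics=day 5: (2,3,1,4) (2,4,1,3) (3,1,2,4) (3,2,1,4) (3,4,1,2) (4,1,2,3) (4,2,1,3) (4,3,1,2) — 8.
Summing: 6 + 8 + 8 + 8 = 30.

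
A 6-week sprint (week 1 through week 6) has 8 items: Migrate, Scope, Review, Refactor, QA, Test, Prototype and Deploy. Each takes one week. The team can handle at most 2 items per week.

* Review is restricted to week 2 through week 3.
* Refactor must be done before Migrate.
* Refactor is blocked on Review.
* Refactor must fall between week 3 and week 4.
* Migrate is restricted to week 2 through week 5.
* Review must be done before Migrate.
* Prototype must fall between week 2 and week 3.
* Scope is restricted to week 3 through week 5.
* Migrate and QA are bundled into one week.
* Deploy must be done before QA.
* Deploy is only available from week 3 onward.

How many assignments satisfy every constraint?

36

Splitting on Migrate: it can be week 4 (3), week 5 (33). Listing each branch's schedules as (Scope, Review, Refactor, QA, Test, Prototype, Deploy) by week number:
Migrate=week 4: (5,2,3,4,1,2,3) (5,2,3,4,5,2,3) (5,2,3,4,6,2,3) — 3.
Migrate=week 5: (3,2,3,5,1,2,4) (3,2,3,5,4,2,4) (3,2,3,5,6,2,4) (3,2,4,5,1,2,3) (3,2,4,5,1,2,4) (3,2,4,5,1,3,4) (3,2,4,5,2,3,4) (3,2,4,5,3,2,4) (3,2,4,5,4,2,3) (3,2,4,5,6,2,3) (3,2,4,5,6,2,4) (3,2,4,5,6,3,4) (3,3,4,5,1,2,4) (3,3,4,5,2,2,4) (3,3,4,5,6,2,4) (4,2,3,5,1,2,3) (4,2,3,5,1,2,4) (4,2,3,5,1,3,4) (4,2,3,5,2,3,4) (4,2,3,5,3,2,4) (4,2,3,5,4,2,3) (4,2,3,5,6,2,3) (4,2,3,5,6,2,4) (4,2,3,5,6,3,4) (4,2,4,5,1,2,3) (4,2,4,5,1,3,3) (4,2,4,5,2,3,3) (4,2,4,5,3,2,3) (4,2,4,5,6,2,3) (4,2,4,5,6,3,3) (4,3,4,5,1,2,3) (4,3,4,5,2,2,3) (4,3,4,5,6,2,3) — 33.
Summing: 3 + 33 = 36.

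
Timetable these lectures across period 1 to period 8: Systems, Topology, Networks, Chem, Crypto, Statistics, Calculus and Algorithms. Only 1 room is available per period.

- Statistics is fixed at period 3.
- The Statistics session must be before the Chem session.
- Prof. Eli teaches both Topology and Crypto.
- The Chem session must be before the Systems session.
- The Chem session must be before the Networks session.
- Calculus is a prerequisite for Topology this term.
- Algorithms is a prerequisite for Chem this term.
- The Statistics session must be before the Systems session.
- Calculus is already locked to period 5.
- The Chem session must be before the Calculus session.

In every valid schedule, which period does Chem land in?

period 4

Statistics is fixed at period 3 and must come before Chem, so Chem is at least period 4.
Calculus is fixed at period 5 and must come after Chem, so Chem is at most period 4.
So Chem must be period 4.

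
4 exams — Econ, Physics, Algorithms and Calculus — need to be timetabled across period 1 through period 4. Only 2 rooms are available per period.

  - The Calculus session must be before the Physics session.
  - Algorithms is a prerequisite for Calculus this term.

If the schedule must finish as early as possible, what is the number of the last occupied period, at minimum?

3

The precedence chain requires at least 3 distinct periods.
With at most 2 per period and 4 exams, at least 2 periods are needed.
3 works (last occupied period: period 3): for example Calculus in period 2; Econ in period 1; Algorithms in period 1; Physics in period 3.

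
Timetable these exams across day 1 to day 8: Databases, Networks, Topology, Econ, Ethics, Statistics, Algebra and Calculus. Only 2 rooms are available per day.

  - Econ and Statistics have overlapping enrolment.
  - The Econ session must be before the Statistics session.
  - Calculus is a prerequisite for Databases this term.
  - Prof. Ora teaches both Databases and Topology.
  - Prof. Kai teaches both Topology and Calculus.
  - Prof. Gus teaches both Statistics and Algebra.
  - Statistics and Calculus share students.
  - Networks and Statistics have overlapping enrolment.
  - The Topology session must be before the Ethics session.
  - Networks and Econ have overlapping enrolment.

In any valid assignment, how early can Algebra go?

day 1

Algebra at day 1 is achievable: Statistics=day 3; Ethics=day 4; Calculus=day 1; Algebra=day 1; Databases=day 2; Topology=day 3; Networks=day 4; Econ=day 2.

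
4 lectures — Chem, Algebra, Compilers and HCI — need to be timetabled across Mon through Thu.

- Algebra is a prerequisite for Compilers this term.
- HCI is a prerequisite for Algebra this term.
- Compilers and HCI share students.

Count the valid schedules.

16

Splitting on Chem: it can be Mon (4), Tue (4), Wed (4), Thu (4). Listing each branch's schedules as (Algebra, Compilers, HCI):
Chem=Mon: (Tue,Wed,Mon) (Tue,Thu,Mon) (Wed,Thu,Mon) (Wed,Thu,Tue) — 4.
Chem=Tue: (Tue,Wed,Mon) (Tue,Thu,Mon) (Wed,Thu,Mon) (Wed,Thu,Tue) — 4.
Chem=Wed: (Tue,Wed,Mon) (Tue,Thu,Mon) (Wed,Thu,Mon) (Wed,Thu,Tue) — 4.
Chem=Thu: (Tue,Wed,Mon) (Tue,Thu,Mon) (Wed,Thu,Mon) (Wed,Thu,Tue) — 4.
Summing: 4 + 4 + 4 + 4 = 16.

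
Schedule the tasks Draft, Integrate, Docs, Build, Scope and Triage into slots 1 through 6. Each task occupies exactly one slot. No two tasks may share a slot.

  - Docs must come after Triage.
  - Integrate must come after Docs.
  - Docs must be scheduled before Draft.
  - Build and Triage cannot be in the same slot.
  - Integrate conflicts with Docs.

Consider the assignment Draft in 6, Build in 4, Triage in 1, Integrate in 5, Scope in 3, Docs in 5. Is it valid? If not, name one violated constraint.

Invalid. Integrate conflicts with Docs.

Build and Triage cannot be in the same slot — holds.
Docs must be scheduled before Draft — holds.
Integrate must come after Docs — violated.
Docs must come after Triage — holds.
No two tasks may share a slot — violated.
Integrate conflicts with Docs — violated.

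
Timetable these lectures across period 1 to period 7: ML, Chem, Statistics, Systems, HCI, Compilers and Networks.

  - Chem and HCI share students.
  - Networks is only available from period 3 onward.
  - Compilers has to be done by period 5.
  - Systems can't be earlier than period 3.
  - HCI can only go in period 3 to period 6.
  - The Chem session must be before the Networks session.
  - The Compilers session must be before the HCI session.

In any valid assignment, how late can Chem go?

period 6

Downstream work caps Chem at period 6.
Chem at period 6 is achievable: Compilers -> period 1; Chem -> period 6; Networks -> period 7; HCI -> period 3; Statistics -> period 1; ML -> period 1; Systems -> period 3.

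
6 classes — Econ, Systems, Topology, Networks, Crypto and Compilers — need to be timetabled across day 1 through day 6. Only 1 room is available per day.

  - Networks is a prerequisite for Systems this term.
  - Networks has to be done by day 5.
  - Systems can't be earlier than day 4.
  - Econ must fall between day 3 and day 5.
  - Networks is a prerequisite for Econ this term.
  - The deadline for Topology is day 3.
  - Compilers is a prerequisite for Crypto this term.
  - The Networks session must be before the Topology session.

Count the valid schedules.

15

Splitting on Econ: it can be day 3 (3), day 4 (6), day 5 (6). Listing each branch's schedules as (Systems, Topology, Networks, Crypto, Compilers) by day number:
Econ=day 3: (4,2,1,6,5) (5,2,1,6,4) (6,2,1,5,4) — 3.
Econ=day 4: (5,2,1,6,3) (5,3,1,6,2) (5,3,2,6,1) (6,2,1,5,3) (6,3,1,5,2) (6,3,2,5,1) — 6.
Econ=day 5: (4,2,1,6,3) (4,3,1,6,2) (4,3,2,6,1) (6,2,1,4,3) (6,3,1,4,2) (6,3,2,4,1) — 6.
Summing: 3 + 6 + 6 = 15.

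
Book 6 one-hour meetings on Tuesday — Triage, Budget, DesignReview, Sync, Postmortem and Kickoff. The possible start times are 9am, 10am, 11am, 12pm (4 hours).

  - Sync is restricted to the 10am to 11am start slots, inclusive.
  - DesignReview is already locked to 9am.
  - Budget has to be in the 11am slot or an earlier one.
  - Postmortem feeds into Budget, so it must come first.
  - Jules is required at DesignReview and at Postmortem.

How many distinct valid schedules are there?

32

Splitting on Triage: it can be 9am (8), 10am (8), 11am (8), 12pm (8). Listing each branch's schedules as (Budget, DesignReview, Sync, Postmortem, Kickoff):
Triage=9am: (11am,9am,10am,10am,9am) (11am,9am,10am,10am,10am) (11am,9am,10am,10am,11am) (11am,9am,10am,10am,12pm) (11am,9am,11am,10am,9am) (11am,9am,11am,10am,10am) (11am,9am,11am,10am,11am) (11am,9am,11am,10am,12pm) — 8.
Triage=10am: (11am,9am,10am,10am,9am) (11am,9am,10am,10am,10am) (11am,9am,10am,10am,11am) (11am,9am,10am,10am,12pm) (11am,9am,11am,10am,9am) (11am,9am,11am,10am,10am) (11am,9am,11am,10am,11am) (11am,9am,11am,10am,12pm) — 8.
Triage=11am: (11am,9am,10am,10am,9am) (11am,9am,10am,10am,10am) (11am,9am,10am,10am,11am) (11am,9am,10am,10am,12pm) (11am,9am,11am,10am,9am) (11am,9am,11am,10am,10am) (11am,9am,11am,10am,11am) (11am,9am,11am,10am,12pm) — 8.
Triage=12pm: (11am,9am,10am,10am,9am) (11am,9am,10am,10am,10am) (11am,9am,10am,10am,11am) (11am,9am,10am,10am,12pm) (11am,9am,11am,10am,9am) (11am,9am,11am,10am,10am) (11am,9am,11am,10am,11am) (11am,9am,11am,10am,12pm) — 8.
Summing: 8 + 8 + 8 + 8 = 32.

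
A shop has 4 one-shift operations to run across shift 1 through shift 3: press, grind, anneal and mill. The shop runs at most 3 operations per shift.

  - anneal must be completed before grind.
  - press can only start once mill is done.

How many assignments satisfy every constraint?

9

Splitting on press: it can be shift 2 (3), shift 3 (6). Listing each branch's schedules as (grind, anneal, mill) by shift number:
press=shift 2: (2,1,1) (3,1,1) (3,2,1) — 3.
press=shift 3: (2,1,1) (2,1,2) (3,1,1) (3,1,2) (3,2,1) (3,2,2) — 6.
Summing: 3 + 6 = 9.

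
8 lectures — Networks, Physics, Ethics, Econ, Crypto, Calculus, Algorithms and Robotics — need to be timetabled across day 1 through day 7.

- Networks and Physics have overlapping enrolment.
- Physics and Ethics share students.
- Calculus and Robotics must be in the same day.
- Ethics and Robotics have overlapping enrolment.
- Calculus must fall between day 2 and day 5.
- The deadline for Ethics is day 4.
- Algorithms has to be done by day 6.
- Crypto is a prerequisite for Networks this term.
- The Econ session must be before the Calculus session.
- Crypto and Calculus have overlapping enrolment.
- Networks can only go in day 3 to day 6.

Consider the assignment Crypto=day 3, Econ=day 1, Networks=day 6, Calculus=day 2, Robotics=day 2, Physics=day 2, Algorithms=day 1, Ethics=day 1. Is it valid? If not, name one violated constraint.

Networks and Physics have overlapping enrolment — holds.
Physics and Ethics share students — holds.
Algorithms has to be done by day 6 — holds.
Crypto and Calculus have overlapping enrolment — holds.
The deadline for Ethics is day 4 — holds.
Networks can only go in day 3 to day 6 — holds.
Crypto is a prerequisite for Networks this term — holds.
Calculus and Robotics must be in the same day — holds.
Calculus must fall between day 2 and day 5 — holds.
Ethics and Robotics have overlapping enrolment — holds.
The Econ session must be before the Calculus session — holds.

Yes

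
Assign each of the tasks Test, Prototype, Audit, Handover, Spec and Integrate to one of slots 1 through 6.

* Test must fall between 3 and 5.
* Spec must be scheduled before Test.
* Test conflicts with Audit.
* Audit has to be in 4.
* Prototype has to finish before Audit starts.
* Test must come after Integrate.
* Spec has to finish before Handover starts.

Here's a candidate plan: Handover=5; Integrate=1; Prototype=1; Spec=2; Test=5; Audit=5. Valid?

Spec must be scheduled before Test — holds.
Spec has to finish before Handover starts — holds.
Audit has to be in 4 — violated.
Test must come after Integrate — holds.
Test conflicts with Audit — violated.
Test must fall between 3 and 5 — holds.
Prototype has to finish before Audit starts — holds.

Invalid. Test conflicts with Audit.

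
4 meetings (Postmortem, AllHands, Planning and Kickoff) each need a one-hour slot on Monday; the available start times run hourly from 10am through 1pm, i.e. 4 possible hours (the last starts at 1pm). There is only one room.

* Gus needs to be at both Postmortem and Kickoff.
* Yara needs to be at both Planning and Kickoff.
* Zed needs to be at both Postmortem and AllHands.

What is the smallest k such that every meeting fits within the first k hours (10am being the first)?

4

With at most 1 per hour and 4 meetings, at least 4 hours are needed.
4 works (last occupied hour: 1pm): for example Planning=12pm; AllHands=11am; Kickoff=1pm; Postmortem=10am.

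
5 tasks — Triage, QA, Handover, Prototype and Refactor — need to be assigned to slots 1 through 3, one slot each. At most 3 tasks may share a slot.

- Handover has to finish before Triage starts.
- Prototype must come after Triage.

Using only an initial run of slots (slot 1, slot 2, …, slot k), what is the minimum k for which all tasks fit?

The precedence chain requires at least 3 distinct slots.
With at most 3 per slot and 5 tasks, at least 2 slots are needed.
3 works (last occupied slot: 3): for example Handover=1; QA=1; Prototype=3; Refactor=1; Triage=2.

3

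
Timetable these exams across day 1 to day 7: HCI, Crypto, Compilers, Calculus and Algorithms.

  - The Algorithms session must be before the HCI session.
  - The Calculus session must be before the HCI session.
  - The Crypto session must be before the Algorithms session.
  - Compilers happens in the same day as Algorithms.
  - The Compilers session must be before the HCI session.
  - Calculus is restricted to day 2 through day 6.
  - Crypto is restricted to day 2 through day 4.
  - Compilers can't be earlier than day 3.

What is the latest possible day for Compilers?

day 6

Compilers is available from day 3; downstream work caps Compilers at day 6.
Compilers at day 6 is achievable: Compilers -> day 6, Crypto -> day 2, Calculus -> day 2, HCI -> day 7, Algorithms -> day 6.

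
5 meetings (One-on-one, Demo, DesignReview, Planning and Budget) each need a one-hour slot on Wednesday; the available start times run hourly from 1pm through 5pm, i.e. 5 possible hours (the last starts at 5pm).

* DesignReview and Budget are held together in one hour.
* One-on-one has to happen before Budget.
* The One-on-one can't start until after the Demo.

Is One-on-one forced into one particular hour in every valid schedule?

One-on-one can be 2pm (e.g. Demo -> 1pm, One-on-one -> 2pm, Budget -> 3pm, DesignReview -> 3pm, Planning -> 1pm) or 3pm (e.g. One-on-one -> 3pm, Planning -> 1pm, DesignReview -> 4pm, Demo -> 1pm, Budget -> 4pm).

No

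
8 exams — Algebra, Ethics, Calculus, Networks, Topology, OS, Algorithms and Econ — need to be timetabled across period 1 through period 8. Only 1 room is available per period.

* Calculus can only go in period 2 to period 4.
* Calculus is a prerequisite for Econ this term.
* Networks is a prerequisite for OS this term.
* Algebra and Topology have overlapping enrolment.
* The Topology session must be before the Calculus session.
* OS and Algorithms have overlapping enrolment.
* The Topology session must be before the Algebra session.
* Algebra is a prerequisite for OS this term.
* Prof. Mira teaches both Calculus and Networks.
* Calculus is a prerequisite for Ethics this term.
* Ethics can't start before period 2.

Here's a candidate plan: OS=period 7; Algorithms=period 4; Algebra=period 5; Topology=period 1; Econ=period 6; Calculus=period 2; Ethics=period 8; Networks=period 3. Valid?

Yes, all constraints hold

Algebra and Topology have overlapping enrolment — holds.
OS and Algorithms have overlapping enrolment — holds.
Algebra is a prerequisite for OS this term — holds.
Calculus can only go in period 2 to period 4 — holds.
Networks is a prerequisite for OS this term — holds.
Calculus is a prerequisite for Ethics this term — holds.
Prof. Mira teaches both Calculus and Networks — holds.
Ethics can't start before period 2 — holds.
The Topology session must be before the Algebra session — holds.
Only 1 room is available per period — holds.
Calculus is a prerequisite for Econ this term — holds.
The Topology session must be before the Calculus session — holds.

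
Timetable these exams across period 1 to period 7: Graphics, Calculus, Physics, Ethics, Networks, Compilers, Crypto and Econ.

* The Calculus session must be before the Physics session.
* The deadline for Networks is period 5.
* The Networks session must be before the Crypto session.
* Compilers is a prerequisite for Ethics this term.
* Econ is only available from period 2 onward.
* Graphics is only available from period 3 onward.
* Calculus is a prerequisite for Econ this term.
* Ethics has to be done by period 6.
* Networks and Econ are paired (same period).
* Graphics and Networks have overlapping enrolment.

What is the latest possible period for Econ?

Econ is available from period 2; Econ must be in the same period as Networks, which can't be after period 5, so Econ is at most period 5.
Econ at period 5 is achievable: Calculus=period 1; Crypto=period 6; Physics=period 2; Networks=period 5; Ethics=period 2; Econ=period 5; Graphics=period 3; Compilers=period 1.

period 5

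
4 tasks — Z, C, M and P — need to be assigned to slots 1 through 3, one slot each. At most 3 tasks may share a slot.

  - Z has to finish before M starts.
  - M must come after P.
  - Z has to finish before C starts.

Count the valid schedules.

Splitting on Z: it can be 1 (6), 2 (2). Listing each branch's schedules as (C, M, P):
Z=1: (2,2,1) (2,3,1) (2,3,2) (3,2,1) (3,3,1) (3,3,2) — 6.
Z=2: (3,3,1) (3,3,2) — 2.
Summing: 6 + 2 = 8.

8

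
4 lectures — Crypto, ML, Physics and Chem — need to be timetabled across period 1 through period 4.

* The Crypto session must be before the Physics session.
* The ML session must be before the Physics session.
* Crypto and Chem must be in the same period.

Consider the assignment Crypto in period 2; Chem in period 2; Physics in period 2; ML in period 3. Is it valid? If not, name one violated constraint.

No. The ML session must be before the Physics session is not satisfied.

The Crypto session must be before the Physics session — violated.
Crypto and Chem must be in the same period — holds.
The ML session must be before the Physics session — violated.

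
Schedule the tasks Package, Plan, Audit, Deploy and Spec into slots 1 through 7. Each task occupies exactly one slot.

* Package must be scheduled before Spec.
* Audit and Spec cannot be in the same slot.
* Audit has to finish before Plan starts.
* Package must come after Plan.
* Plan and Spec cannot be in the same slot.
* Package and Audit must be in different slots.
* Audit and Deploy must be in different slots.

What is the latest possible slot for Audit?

4

Downstream work caps Audit at 4.
Audit at 4 is achievable: Spec in 7; Plan in 5; Audit in 4; Deploy in 1; Package in 6.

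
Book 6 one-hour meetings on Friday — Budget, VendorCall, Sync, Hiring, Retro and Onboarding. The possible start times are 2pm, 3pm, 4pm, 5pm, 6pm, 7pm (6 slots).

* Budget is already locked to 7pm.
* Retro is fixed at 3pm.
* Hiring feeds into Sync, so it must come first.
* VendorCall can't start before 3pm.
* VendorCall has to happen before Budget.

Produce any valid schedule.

VendorCall -> 3pm, Sync -> 3pm, Retro -> 3pm, Hiring -> 2pm, Budget -> 7pm, Onboarding -> 2pm

Checking: Hiring(2pm) before Sync(3pm); VendorCall(3pm) before Budget(7pm); Retro=3pm in [3pm,3pm]; Budget=7pm in [7pm,7pm]; VendorCall=3pm in [3pm,7pm].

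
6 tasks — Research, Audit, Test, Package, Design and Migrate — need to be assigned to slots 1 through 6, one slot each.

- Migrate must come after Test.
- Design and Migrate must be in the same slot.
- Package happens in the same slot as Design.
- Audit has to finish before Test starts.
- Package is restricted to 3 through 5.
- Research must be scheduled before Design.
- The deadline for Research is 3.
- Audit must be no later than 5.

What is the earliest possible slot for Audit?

1

Audit's own window allows nothing later than 5; downstream work caps Audit at 3.
Audit at 1 is achievable: Migrate=3, Design=3, Test=2, Research=1, Package=3, Audit=1.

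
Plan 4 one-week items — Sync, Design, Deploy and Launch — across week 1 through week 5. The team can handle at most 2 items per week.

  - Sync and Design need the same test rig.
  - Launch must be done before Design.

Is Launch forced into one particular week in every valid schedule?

Launch can be week 1 (e.g. Sync in week 1; Launch in week 1; Deploy in week 2; Design in week 2) or week 2 (e.g. Design in week 3; Launch in week 2; Deploy in week 1; Sync in week 1).

No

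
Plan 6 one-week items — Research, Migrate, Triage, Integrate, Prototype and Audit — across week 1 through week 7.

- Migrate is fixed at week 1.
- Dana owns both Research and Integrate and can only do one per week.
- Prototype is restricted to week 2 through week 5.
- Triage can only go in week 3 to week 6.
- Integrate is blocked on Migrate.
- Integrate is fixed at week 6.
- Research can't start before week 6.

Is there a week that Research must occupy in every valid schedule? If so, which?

week 7

Research's window is week 6–week 7.
Integrate is fixed at week 6, and Research can't share a week with Integrate.
So Research must be week 7.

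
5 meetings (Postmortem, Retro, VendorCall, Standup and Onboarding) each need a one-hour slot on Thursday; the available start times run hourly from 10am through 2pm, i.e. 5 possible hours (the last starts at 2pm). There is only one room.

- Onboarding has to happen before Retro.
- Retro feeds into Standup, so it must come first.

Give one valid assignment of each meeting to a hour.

Standup -> 12pm; VendorCall -> 2pm; Onboarding -> 10am; Postmortem -> 1pm; Retro -> 11am

Checking: Retro(11am) before Standup(12pm); Onboarding(10am) before Retro(11am); max 1 per hour (cap 1).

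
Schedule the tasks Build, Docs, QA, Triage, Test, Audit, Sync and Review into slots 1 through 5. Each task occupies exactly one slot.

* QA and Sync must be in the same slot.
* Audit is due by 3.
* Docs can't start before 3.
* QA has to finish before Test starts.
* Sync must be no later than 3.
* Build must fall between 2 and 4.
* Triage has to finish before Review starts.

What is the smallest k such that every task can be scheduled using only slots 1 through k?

The precedence chain requires at least 2 distinct slots.
Docs can't be placed before 3, so the schedule must run through at least slot 3.
3 works (last occupied slot: 3): for example Build in 2; QA in 1; Triage in 1; Sync in 1; Audit in 1; Review in 2; Docs in 3; Test in 2.

3 slots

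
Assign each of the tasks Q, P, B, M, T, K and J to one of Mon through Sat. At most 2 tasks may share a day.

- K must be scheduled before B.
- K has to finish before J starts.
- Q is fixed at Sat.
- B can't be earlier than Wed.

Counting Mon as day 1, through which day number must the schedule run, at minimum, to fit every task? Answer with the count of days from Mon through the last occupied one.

The precedence chain requires at least 2 distinct days.
With at most 2 per day and 7 tasks, at least 4 days are needed.
Q can't be placed before Sat — that is day 6 counting from Mon — so the schedule must run through at least 6 days.
6 works (last occupied day: Sat): for example B=Wed; J=Tue; P=Mon; M=Tue; K=Mon; T=Wed; Q=Sat.

6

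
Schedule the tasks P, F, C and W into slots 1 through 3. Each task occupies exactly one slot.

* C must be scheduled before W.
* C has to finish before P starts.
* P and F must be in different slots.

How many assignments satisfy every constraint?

Splitting on P: it can be 2 (4), 3 (6). Listing each branch's schedules as (F, C, W):
P=2: (1,1,2) (1,1,3) (3,1,2) (3,1,3) — 4.
P=3: (1,1,2) (1,1,3) (1,2,3) (2,1,2) (2,1,3) (2,2,3) — 6.
Summing: 4 + 6 = 10.

10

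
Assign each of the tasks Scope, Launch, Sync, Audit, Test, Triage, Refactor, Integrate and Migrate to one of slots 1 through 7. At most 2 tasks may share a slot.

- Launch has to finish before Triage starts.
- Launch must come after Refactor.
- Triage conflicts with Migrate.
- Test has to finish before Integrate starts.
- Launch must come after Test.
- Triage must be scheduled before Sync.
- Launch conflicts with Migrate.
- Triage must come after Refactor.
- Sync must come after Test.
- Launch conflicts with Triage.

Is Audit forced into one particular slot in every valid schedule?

No

Audit can be 1 (e.g. Integrate -> 2; Scope -> 3; Sync -> 5; Audit -> 1; Test -> 1; Refactor -> 2; Migrate -> 5; Triage -> 4; Launch -> 3) or 2 (e.g. Test in 1, Triage in 3, Launch in 2, Refactor in 1, Migrate in 5, Integrate in 3, Sync in 4, Audit in 2, Scope in 4).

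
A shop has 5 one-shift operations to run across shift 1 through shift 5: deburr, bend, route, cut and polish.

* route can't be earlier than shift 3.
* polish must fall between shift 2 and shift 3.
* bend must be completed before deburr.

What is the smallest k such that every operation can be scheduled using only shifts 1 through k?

3

The precedence chain requires at least 2 distinct shifts.
route can't be placed before shift 3, so the schedule must run through at least shift 3.
3 works (last occupied shift: shift 3): for example route -> shift 3; polish -> shift 2; cut -> shift 1; bend -> shift 1; deburr -> shift 2.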